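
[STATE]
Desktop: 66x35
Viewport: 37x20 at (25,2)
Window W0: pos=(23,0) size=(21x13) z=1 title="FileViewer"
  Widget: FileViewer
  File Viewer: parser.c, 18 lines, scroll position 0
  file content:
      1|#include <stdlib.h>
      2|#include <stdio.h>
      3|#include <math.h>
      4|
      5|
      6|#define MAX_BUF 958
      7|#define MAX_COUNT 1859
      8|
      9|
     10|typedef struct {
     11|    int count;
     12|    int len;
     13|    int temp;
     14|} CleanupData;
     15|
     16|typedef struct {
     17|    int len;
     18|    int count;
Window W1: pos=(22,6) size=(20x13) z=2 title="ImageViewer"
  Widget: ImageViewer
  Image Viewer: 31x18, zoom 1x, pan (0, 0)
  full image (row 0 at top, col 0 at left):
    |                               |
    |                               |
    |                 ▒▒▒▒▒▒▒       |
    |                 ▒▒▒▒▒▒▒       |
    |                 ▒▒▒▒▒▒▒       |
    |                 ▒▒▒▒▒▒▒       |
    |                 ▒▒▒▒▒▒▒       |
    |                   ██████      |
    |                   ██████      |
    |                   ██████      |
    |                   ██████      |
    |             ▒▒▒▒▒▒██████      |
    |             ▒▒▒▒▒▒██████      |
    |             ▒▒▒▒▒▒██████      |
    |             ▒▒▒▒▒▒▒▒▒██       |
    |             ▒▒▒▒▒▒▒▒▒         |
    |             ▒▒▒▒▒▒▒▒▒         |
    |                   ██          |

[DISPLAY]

──────────────────┨                  
include <stdlib.h▲┃                  
include <stdio.h>█┃                  
include <math.h> ░┃                  
━━━━━━━━━━━━━━━━┓░┃                  
mageViewer      ┃░┃                  
────────────────┨░┃                  
                ┃░┃                  
                ┃░┃                  
               ▒┃▼┃                  
               ▒┃━┛                  
               ▒┃                    
               ▒┃                    
               ▒┃                    
                ┃                    
                ┃                    
━━━━━━━━━━━━━━━━┛                    
                                     
                                     
                                     


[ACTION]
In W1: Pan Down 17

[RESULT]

──────────────────┨                  
include <stdlib.h▲┃                  
include <stdio.h>█┃                  
include <math.h> ░┃                  
━━━━━━━━━━━━━━━━┓░┃                  
mageViewer      ┃░┃                  
────────────────┨░┃                  
                ┃░┃                  
                ┃░┃                  
                ┃▼┃                  
                ┃━┛                  
                ┃                    
                ┃                    
                ┃                    
                ┃                    
                ┃                    
━━━━━━━━━━━━━━━━┛                    
                                     
                                     
                                     


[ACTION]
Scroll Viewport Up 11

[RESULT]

━━━━━━━━━━━━━━━━━━┓                  
FileViewer        ┃                  
──────────────────┨                  
include <stdlib.h▲┃                  
include <stdio.h>█┃                  
include <math.h> ░┃                  
━━━━━━━━━━━━━━━━┓░┃                  
mageViewer      ┃░┃                  
────────────────┨░┃                  
                ┃░┃                  
                ┃░┃                  
                ┃▼┃                  
                ┃━┛                  
                ┃                    
                ┃                    
                ┃                    
                ┃                    
                ┃                    
━━━━━━━━━━━━━━━━┛                    
                                     


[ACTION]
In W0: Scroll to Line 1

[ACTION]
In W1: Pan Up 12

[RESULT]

━━━━━━━━━━━━━━━━━━┓                  
FileViewer        ┃                  
──────────────────┨                  
include <stdlib.h▲┃                  
include <stdio.h>█┃                  
include <math.h> ░┃                  
━━━━━━━━━━━━━━━━┓░┃                  
mageViewer      ┃░┃                  
────────────────┨░┃                  
               ▒┃░┃                  
               ▒┃░┃                  
                ┃▼┃                  
                ┃━┛                  
                ┃                    
                ┃                    
           ▒▒▒▒▒┃                    
           ▒▒▒▒▒┃                    
           ▒▒▒▒▒┃                    
━━━━━━━━━━━━━━━━┛                    
                                     


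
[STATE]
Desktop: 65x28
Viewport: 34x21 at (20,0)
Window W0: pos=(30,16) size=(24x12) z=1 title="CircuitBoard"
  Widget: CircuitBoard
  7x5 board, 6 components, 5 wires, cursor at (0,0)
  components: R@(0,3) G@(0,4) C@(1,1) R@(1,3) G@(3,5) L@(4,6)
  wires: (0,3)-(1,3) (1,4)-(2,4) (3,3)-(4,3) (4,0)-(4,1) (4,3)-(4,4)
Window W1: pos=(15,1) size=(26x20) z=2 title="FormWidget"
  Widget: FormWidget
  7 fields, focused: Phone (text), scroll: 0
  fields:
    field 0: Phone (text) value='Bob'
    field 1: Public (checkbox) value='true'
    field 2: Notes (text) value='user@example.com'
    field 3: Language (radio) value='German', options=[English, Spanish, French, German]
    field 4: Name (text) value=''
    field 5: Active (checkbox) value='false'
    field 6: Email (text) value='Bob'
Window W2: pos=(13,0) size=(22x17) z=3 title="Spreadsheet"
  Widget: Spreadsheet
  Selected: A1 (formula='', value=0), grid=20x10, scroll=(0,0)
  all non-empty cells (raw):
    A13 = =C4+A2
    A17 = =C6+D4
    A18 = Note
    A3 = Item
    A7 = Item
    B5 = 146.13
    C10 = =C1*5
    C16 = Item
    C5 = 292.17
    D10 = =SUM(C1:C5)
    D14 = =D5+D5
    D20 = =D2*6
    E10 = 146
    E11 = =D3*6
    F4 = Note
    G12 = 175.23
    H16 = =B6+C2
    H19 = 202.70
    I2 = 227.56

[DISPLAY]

━━━━━━━━━━━━━━┓                   
dsheet        ┃━━━━━┓             
──────────────┨     ┃             
              ┃─────┨             
 A       B    ┃    ]┃             
--------------┃     ┃             
   [0]       0┃@exa]┃             
     0       0┃nglis┃             
em           0┃    ]┃             
     0       0┃     ┃             
     0  146.13┃    ]┃             
     0       0┃     ┃             
em           0┃     ┃             
     0       0┃     ┃             
     0       0┃     ┃             
     0       0┃     ┃             
━━━━━━━━━━━━━━┛     ┃━━━━━━━━━━━━┓
                    ┃ard         ┃
                    ┃────────────┨
                    ┃ 4 5 6      ┃
━━━━━━━━━━━━━━━━━━━━┛      R   G ┃


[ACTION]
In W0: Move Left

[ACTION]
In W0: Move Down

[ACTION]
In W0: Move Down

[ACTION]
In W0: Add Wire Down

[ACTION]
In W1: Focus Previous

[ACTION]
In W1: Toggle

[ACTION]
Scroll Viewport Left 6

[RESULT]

━━━━━━━━━━━━━━━━━━━━┓             
 Spreadsheet        ┃━━━━━┓       
────────────────────┨     ┃       
A1:                 ┃─────┨       
       A       B    ┃    ]┃       
--------------------┃     ┃       
  1      [0]       0┃@exa]┃       
  2        0       0┃nglis┃       
  3 Item           0┃    ]┃       
  4        0       0┃     ┃       
  5        0  146.13┃    ]┃       
  6        0       0┃     ┃       
  7 Item           0┃     ┃       
  8        0       0┃     ┃       
  9        0       0┃     ┃       
 10        0       0┃     ┃       
━━━━━━━━━━━━━━━━━━━━┛     ┃━━━━━━━
 ┃                        ┃ard    
 ┃                        ┃───────
 ┃                        ┃ 4 5 6 
 ┗━━━━━━━━━━━━━━━━━━━━━━━━┛      R


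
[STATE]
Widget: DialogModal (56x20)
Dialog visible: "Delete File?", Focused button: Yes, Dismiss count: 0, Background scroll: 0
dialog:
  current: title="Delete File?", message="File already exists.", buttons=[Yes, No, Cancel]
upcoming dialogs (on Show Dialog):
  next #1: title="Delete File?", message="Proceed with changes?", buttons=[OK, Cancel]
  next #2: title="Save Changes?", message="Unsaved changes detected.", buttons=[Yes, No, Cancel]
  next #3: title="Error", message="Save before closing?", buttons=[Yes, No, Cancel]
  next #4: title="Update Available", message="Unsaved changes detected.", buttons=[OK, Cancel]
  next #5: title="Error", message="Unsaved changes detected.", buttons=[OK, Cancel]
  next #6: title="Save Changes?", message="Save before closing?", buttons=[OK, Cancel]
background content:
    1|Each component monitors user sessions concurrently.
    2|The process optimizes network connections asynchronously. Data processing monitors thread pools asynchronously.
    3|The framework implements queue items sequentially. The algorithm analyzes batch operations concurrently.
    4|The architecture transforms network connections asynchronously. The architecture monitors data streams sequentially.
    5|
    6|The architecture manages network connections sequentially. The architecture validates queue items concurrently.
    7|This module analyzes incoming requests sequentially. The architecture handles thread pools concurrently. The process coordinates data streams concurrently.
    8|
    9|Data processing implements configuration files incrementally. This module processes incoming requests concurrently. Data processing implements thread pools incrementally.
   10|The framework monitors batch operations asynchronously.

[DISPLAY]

Each component monitors user sessions concurrently.     
The process optimizes network connections asynchronously
The framework implements queue items sequentially. The a
The architecture transforms network connections asynchro
                                                        
The architecture manages network connections sequentiall
This module analyzes incoming requests sequentially. The
                ┌──────────────────────┐                
Data processing │     Delete File?     │ files increment
The framework mo│ File already exists. │asynchronously. 
                │ [Yes]  No   Cancel   │                
                └──────────────────────┘                
                                                        
                                                        
                                                        
                                                        
                                                        
                                                        
                                                        
                                                        


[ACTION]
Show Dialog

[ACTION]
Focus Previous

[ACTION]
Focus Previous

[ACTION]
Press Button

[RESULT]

Each component monitors user sessions concurrently.     
The process optimizes network connections asynchronously
The framework implements queue items sequentially. The a
The architecture transforms network connections asynchro
                                                        
The architecture manages network connections sequentiall
This module analyzes incoming requests sequentially. The
                                                        
Data processing implements configuration files increment
The framework monitors batch operations asynchronously. 
                                                        
                                                        
                                                        
                                                        
                                                        
                                                        
                                                        
                                                        
                                                        
                                                        


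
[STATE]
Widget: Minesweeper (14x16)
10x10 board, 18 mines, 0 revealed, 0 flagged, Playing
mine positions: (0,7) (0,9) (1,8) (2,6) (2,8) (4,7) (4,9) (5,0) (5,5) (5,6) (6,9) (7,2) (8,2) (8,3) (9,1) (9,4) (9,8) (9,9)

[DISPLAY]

■■■■■■■■■■    
■■■■■■■■■■    
■■■■■■■■■■    
■■■■■■■■■■    
■■■■■■■■■■    
■■■■■■■■■■    
■■■■■■■■■■    
■■■■■■■■■■    
■■■■■■■■■■    
■■■■■■■■■■    
              
              
              
              
              
              


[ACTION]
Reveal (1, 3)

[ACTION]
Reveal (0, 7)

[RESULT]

      1✹■✹    
     12■✹■    
     1✹■✹■    
     1■■■■    
11  12■✹■✹    
✹1  1✹✹■■■    
■2111■■■■✹    
■■✹■■■■■■■    
■■✹✹■■■■■■    
■✹■■✹■■■✹✹    
              
              
              
              
              
              


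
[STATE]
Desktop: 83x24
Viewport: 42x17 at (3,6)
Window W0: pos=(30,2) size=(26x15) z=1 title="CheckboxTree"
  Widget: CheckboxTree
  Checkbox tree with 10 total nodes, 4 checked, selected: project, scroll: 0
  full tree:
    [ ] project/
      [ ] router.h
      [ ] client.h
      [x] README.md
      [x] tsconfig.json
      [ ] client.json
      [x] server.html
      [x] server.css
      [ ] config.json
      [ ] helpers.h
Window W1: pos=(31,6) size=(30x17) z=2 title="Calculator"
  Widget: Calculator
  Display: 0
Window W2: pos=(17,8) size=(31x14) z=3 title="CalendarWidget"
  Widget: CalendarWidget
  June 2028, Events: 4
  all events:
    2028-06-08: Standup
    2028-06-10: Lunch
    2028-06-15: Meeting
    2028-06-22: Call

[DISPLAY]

                           ┃┏━━━━━━━━━━━━━
                           ┃┃ Calculator  
              ┏━━━━━━━━━━━━━━━━━━━━━━━━━━━
              ┃ CalendarWidget            
              ┠───────────────────────────
              ┃          June 2028        
              ┃Mo Tu We Th Fr Sa Su       
              ┃          1  2  3  4       
              ┃ 5  6  7  8*  9 10* 11     
              ┃12 13 14 15* 16 17 18      
              ┃19 20 21 22* 23 24 25      
              ┃26 27 28 29 30             
              ┃                           
              ┃                           
              ┃                           
              ┗━━━━━━━━━━━━━━━━━━━━━━━━━━━
                            ┗━━━━━━━━━━━━━


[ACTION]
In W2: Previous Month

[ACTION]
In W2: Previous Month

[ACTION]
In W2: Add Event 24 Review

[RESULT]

                           ┃┏━━━━━━━━━━━━━
                           ┃┃ Calculator  
              ┏━━━━━━━━━━━━━━━━━━━━━━━━━━━
              ┃ CalendarWidget            
              ┠───────────────────────────
              ┃          April 2028       
              ┃Mo Tu We Th Fr Sa Su       
              ┃                1  2       
              ┃ 3  4  5  6  7  8  9       
              ┃10 11 12 13 14 15 16       
              ┃17 18 19 20 21 22 23       
              ┃24* 25 26 27 28 29 30      
              ┃                           
              ┃                           
              ┃                           
              ┗━━━━━━━━━━━━━━━━━━━━━━━━━━━
                            ┗━━━━━━━━━━━━━


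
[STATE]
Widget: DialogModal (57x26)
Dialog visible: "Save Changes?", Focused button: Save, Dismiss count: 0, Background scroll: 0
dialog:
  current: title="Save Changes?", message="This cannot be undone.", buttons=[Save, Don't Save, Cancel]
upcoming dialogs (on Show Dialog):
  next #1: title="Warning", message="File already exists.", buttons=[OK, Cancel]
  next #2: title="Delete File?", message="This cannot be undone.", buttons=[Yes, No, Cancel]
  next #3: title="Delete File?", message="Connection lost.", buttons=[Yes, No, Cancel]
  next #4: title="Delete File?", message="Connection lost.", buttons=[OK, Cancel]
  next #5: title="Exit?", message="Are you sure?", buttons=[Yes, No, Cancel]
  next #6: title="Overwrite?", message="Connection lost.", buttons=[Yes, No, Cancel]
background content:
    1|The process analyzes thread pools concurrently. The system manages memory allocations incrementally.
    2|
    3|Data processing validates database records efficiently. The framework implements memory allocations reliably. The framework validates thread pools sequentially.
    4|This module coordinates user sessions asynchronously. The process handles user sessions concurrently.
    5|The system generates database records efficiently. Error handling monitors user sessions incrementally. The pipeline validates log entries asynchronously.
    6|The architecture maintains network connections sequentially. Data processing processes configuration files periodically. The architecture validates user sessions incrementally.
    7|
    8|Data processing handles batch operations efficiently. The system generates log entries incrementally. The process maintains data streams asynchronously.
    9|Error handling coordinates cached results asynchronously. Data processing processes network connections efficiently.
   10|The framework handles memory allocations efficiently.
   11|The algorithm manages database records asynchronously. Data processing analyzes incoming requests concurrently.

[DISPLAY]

The process analyzes thread pools concurrently. The syste
                                                         
Data processing validates database records efficiently. T
This module coordinates user sessions asynchronously. The
The system generates database records efficiently. Error 
The architecture maintains network connections sequential
                                                         
Data processing handles batch operations efficiently. The
Error handling coordinates cached results asynchronously.
The framework handles memory allocations efficiently.    
The algorith┌──────────────────────────────┐hronously. Da
            │        Save Changes?         │             
            │    This cannot be undone.    │             
            │ [Save]  Don't Save   Cancel  │             
            └──────────────────────────────┘             
                                                         
                                                         
                                                         
                                                         
                                                         
                                                         
                                                         
                                                         
                                                         
                                                         
                                                         


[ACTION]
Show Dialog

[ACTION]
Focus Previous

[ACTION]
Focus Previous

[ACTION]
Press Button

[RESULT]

The process analyzes thread pools concurrently. The syste
                                                         
Data processing validates database records efficiently. T
This module coordinates user sessions asynchronously. The
The system generates database records efficiently. Error 
The architecture maintains network connections sequential
                                                         
Data processing handles batch operations efficiently. The
Error handling coordinates cached results asynchronously.
The framework handles memory allocations efficiently.    
The algorithm manages database records asynchronously. Da
                                                         
                                                         
                                                         
                                                         
                                                         
                                                         
                                                         
                                                         
                                                         
                                                         
                                                         
                                                         
                                                         
                                                         
                                                         


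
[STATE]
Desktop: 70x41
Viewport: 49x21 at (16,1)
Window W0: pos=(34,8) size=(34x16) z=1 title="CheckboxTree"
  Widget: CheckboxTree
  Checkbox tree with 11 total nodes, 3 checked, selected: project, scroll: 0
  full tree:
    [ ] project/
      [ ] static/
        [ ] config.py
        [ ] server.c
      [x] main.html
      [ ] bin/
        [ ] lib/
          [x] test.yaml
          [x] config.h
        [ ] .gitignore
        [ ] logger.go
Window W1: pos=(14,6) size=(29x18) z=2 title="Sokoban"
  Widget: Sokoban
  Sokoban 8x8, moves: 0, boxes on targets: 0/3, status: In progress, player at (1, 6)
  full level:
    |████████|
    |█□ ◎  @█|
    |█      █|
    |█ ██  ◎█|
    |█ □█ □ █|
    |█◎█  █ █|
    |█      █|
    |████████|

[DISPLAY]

                                                 
                                                 
                                                 
                                                 
                                                 
━━━━━━━━━━━━━━━━━━━━━━━━━━┓                      
Sokoban                   ┃                      
──────────────────────────┨━━━━━━━━━━━━━━━━━━━━━━
███████                   ┃xTree                 
□ ◎  @█                   ┃──────────────────────
      █                   ┃ject/                 
 ██  ◎█                   ┃tatic/                
 □█ □ █                   ┃ config.py            
◎█  █ █                   ┃ server.c             
      █                   ┃ain.html              
███████                   ┃in/                   
oves: 0  0/3              ┃ lib/                 
                          ┃x] test.yaml          
                          ┃x] config.h           
                          ┃ .gitignore           
                          ┃ logger.go            


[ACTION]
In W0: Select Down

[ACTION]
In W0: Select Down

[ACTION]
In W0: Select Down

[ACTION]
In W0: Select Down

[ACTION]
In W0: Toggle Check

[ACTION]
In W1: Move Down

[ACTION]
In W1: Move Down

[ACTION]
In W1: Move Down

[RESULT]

                                                 
                                                 
                                                 
                                                 
                                                 
━━━━━━━━━━━━━━━━━━━━━━━━━━┓                      
Sokoban                   ┃                      
──────────────────────────┨━━━━━━━━━━━━━━━━━━━━━━
███████                   ┃xTree                 
□ ◎   █                   ┃──────────────────────
      █                   ┃ject/                 
 ██  ◎█                   ┃tatic/                
 □█ □@█                   ┃ config.py            
◎█  █ █                   ┃ server.c             
      █                   ┃ain.html              
███████                   ┃in/                   
oves: 3  0/3              ┃ lib/                 
                          ┃x] test.yaml          
                          ┃x] config.h           
                          ┃ .gitignore           
                          ┃ logger.go            


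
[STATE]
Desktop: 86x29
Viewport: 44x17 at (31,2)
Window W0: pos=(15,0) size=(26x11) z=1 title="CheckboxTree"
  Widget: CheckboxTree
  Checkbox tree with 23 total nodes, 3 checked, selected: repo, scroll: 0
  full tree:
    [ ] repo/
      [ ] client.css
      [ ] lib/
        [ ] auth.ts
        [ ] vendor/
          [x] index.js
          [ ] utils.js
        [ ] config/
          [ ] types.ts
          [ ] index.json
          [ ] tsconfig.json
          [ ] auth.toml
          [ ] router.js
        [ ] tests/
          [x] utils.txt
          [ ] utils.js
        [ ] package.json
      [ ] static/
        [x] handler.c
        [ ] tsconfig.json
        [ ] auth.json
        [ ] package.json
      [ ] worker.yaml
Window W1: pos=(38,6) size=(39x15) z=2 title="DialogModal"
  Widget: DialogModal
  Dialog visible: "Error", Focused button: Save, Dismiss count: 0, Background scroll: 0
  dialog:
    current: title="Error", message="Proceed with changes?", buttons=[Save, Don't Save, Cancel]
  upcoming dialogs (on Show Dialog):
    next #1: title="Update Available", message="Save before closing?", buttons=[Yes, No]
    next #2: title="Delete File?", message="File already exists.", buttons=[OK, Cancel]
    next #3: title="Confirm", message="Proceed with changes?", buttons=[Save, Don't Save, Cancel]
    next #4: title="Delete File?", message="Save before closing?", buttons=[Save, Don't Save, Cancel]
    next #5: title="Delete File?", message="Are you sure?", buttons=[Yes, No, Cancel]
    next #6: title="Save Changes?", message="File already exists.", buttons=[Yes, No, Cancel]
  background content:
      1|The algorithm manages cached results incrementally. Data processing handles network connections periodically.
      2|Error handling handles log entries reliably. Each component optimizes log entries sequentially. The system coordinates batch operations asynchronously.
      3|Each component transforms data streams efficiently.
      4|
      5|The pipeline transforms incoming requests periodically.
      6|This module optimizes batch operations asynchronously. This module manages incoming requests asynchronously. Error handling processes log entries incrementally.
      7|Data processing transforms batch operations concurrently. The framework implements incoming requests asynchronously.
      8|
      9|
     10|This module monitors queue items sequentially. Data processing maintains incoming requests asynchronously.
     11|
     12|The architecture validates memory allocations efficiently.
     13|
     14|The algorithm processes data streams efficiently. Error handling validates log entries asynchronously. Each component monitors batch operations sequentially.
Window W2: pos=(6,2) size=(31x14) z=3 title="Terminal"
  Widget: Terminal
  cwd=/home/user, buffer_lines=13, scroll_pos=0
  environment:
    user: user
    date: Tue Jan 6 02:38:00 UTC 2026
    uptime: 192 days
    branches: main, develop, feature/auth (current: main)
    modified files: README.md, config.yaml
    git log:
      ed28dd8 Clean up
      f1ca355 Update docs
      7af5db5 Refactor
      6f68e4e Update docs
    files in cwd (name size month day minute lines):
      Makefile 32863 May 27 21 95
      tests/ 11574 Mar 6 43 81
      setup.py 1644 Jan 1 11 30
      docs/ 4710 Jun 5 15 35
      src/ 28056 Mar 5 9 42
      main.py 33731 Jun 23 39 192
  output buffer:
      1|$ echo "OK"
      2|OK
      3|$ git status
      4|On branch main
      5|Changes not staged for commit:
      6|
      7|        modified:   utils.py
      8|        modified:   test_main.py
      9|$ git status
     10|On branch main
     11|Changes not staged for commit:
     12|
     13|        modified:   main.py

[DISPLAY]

━━━━━┓───┨                                  
     ┃   ┃                                  
─────┨   ┃                                  
     ┃   ┃                                  
     ┃ ┏━━━━━━━━━━━━━━━━━━━━━━━━━━━━━━━━━━━━
     ┃ ┃ DialogModal                        
     ┃ ┠────────────────────────────────────
ommit┃ ┃The algorithm manages cached results
     ┃━┃Error handling handles log entries r
s.py ┃ ┃Each component transforms data strea
_main┃ ┃  ┌──────────────────────────────┐  
     ┃ ┃Th│            Error             │eq
     ┃ ┃Th│    Proceed with changes?     │io
━━━━━┛ ┃Da│ [Save]  Don't Save   Cancel  │pe
       ┃  └──────────────────────────────┘  
       ┃                                    
       ┃This module monitors queue items seq


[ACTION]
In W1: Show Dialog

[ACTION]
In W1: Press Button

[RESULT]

━━━━━┓───┨                                  
     ┃   ┃                                  
─────┨   ┃                                  
     ┃   ┃                                  
     ┃ ┏━━━━━━━━━━━━━━━━━━━━━━━━━━━━━━━━━━━━
     ┃ ┃ DialogModal                        
     ┃ ┠────────────────────────────────────
ommit┃ ┃The algorithm manages cached results
     ┃━┃Error handling handles log entries r
s.py ┃ ┃Each component transforms data strea
_main┃ ┃                                    
     ┃ ┃The pipeline transforms incoming req
     ┃ ┃This module optimizes batch operatio
━━━━━┛ ┃Data processing transforms batch ope
       ┃                                    
       ┃                                    
       ┃This module monitors queue items seq


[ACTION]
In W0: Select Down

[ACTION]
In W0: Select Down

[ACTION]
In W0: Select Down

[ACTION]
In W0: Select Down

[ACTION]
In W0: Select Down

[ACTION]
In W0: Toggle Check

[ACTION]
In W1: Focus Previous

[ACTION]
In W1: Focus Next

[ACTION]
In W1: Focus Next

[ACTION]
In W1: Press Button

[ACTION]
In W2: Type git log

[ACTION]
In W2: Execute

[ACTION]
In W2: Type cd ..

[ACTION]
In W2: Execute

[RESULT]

━━━━━┓───┨                                  
     ┃   ┃                                  
─────┨   ┃                                  
     ┃   ┃                                  
.py  ┃ ┏━━━━━━━━━━━━━━━━━━━━━━━━━━━━━━━━━━━━
     ┃ ┃ DialogModal                        
     ┃ ┠────────────────────────────────────
     ┃ ┃The algorithm manages cached results
     ┃━┃Error handling handles log entries r
     ┃ ┃Each component transforms data strea
     ┃ ┃                                    
     ┃ ┃The pipeline transforms incoming req
     ┃ ┃This module optimizes batch operatio
━━━━━┛ ┃Data processing transforms batch ope
       ┃                                    
       ┃                                    
       ┃This module monitors queue items seq


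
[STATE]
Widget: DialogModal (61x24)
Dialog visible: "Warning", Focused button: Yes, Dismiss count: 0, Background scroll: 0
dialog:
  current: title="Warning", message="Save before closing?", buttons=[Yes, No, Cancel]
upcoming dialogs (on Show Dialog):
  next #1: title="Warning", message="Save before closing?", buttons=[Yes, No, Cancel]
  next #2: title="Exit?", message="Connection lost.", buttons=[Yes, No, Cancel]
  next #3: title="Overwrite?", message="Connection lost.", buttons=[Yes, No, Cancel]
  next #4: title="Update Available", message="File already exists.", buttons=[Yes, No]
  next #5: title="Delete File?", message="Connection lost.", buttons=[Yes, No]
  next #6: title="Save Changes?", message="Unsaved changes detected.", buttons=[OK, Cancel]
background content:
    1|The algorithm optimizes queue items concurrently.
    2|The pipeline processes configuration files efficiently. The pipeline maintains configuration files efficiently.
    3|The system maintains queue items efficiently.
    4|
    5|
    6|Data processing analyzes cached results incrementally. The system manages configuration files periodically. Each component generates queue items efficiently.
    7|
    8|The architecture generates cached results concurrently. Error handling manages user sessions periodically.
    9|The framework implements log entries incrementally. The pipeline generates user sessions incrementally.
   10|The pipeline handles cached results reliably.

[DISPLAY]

The algorithm optimizes queue items concurrently.            
The pipeline processes configuration files efficiently. The p
The system maintains queue items efficiently.                
                                                             
                                                             
Data processing analyzes cached results incrementally. The sy
                                                             
The architecture generates cached results concurrently. Error
The framework implements log entries incrementally. The pipel
The pipeline handl┌──────────────────────┐ly.                
                  │       Warning        │                   
                  │ Save before closing? │                   
                  │ [Yes]  No   Cancel   │                   
                  └──────────────────────┘                   
                                                             
                                                             
                                                             
                                                             
                                                             
                                                             
                                                             
                                                             
                                                             
                                                             


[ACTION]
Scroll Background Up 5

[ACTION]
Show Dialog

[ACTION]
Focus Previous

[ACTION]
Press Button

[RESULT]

The algorithm optimizes queue items concurrently.            
The pipeline processes configuration files efficiently. The p
The system maintains queue items efficiently.                
                                                             
                                                             
Data processing analyzes cached results incrementally. The sy
                                                             
The architecture generates cached results concurrently. Error
The framework implements log entries incrementally. The pipel
The pipeline handles cached results reliably.                
                                                             
                                                             
                                                             
                                                             
                                                             
                                                             
                                                             
                                                             
                                                             
                                                             
                                                             
                                                             
                                                             
                                                             


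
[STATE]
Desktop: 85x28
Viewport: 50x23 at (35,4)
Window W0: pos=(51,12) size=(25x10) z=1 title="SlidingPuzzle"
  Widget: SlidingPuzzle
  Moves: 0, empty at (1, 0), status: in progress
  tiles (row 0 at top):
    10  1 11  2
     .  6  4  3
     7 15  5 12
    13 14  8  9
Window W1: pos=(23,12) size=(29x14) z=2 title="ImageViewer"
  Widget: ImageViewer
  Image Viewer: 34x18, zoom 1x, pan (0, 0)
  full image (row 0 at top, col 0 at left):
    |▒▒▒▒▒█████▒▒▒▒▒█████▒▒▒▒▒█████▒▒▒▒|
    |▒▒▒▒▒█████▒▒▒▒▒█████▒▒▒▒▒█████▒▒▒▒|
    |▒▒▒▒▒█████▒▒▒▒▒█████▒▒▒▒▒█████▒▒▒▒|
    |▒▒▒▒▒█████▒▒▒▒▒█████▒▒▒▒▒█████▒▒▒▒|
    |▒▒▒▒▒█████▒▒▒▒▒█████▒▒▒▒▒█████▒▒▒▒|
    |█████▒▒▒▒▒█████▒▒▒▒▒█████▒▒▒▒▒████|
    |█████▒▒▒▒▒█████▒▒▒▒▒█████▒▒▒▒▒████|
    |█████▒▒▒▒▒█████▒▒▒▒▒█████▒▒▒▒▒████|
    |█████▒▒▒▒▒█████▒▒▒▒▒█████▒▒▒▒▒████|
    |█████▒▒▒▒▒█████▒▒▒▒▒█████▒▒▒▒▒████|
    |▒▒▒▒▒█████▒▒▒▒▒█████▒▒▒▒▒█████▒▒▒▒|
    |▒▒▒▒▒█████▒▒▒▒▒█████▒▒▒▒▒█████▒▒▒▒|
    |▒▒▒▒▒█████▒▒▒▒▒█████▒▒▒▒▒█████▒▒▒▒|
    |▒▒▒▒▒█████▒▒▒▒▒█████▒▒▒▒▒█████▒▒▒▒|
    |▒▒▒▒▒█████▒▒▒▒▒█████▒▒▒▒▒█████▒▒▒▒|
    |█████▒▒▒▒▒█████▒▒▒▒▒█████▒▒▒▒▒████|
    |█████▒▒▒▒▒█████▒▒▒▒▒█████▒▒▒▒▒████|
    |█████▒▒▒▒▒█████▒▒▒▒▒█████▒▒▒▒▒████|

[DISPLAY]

                                                  
                                                  
                                                  
                                                  
                                                  
                                                  
                                                  
                                                  
━━━━━━━━━━━━━━━━┓━━━━━━━━━━━━━━━━━━━━━━━┓         
r               ┃ SlidingPuzzle         ┃         
────────────────┨───────────────────────┨         
▒▒▒▒█████▒▒▒▒▒██┃┌────┬────┬────┬────┐  ┃         
▒▒▒▒█████▒▒▒▒▒██┃│ 10 │  1 │ 11 │  2 │  ┃         
▒▒▒▒█████▒▒▒▒▒██┃├────┼────┼────┼────┤  ┃         
▒▒▒▒█████▒▒▒▒▒██┃│    │  6 │  4 │  3 │  ┃         
▒▒▒▒█████▒▒▒▒▒██┃├────┼────┼────┼────┤  ┃         
████▒▒▒▒▒█████▒▒┃│  7 │ 15 │  5 │ 12 │  ┃         
████▒▒▒▒▒█████▒▒┃━━━━━━━━━━━━━━━━━━━━━━━┛         
████▒▒▒▒▒█████▒▒┃                                 
████▒▒▒▒▒█████▒▒┃                                 
████▒▒▒▒▒█████▒▒┃                                 
━━━━━━━━━━━━━━━━┛                                 
                                                  


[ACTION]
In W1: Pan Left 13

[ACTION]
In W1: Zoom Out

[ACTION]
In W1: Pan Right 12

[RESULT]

                                                  
                                                  
                                                  
                                                  
                                                  
                                                  
                                                  
                                                  
━━━━━━━━━━━━━━━━┓━━━━━━━━━━━━━━━━━━━━━━━┓         
r               ┃ SlidingPuzzle         ┃         
────────────────┨───────────────────────┨         
▒▒█████▒▒▒▒     ┃┌────┬────┬────┬────┐  ┃         
▒▒█████▒▒▒▒     ┃│ 10 │  1 │ 11 │  2 │  ┃         
▒▒█████▒▒▒▒     ┃├────┼────┼────┼────┤  ┃         
▒▒█████▒▒▒▒     ┃│    │  6 │  4 │  3 │  ┃         
▒▒█████▒▒▒▒     ┃├────┼────┼────┼────┤  ┃         
██▒▒▒▒▒████     ┃│  7 │ 15 │  5 │ 12 │  ┃         
██▒▒▒▒▒████     ┃━━━━━━━━━━━━━━━━━━━━━━━┛         
██▒▒▒▒▒████     ┃                                 
██▒▒▒▒▒████     ┃                                 
██▒▒▒▒▒████     ┃                                 
━━━━━━━━━━━━━━━━┛                                 
                                                  


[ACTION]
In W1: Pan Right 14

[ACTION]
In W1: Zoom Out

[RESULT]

                                                  
                                                  
                                                  
                                                  
                                                  
                                                  
                                                  
                                                  
━━━━━━━━━━━━━━━━┓━━━━━━━━━━━━━━━━━━━━━━━┓         
r               ┃ SlidingPuzzle         ┃         
────────────────┨───────────────────────┨         
                ┃┌────┬────┬────┬────┐  ┃         
                ┃│ 10 │  1 │ 11 │  2 │  ┃         
                ┃├────┼────┼────┼────┤  ┃         
                ┃│    │  6 │  4 │  3 │  ┃         
                ┃├────┼────┼────┼────┤  ┃         
                ┃│  7 │ 15 │  5 │ 12 │  ┃         
                ┃━━━━━━━━━━━━━━━━━━━━━━━┛         
                ┃                                 
                ┃                                 
                ┃                                 
━━━━━━━━━━━━━━━━┛                                 
                                                  
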